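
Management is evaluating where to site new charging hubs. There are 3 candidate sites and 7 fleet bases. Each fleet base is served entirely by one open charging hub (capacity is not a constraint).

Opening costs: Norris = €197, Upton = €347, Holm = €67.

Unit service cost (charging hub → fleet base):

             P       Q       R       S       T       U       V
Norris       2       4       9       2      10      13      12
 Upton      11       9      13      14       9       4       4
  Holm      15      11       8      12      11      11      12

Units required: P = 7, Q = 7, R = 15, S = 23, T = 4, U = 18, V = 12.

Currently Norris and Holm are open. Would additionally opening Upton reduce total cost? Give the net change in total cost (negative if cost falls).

Current service cost with {Norris, Holm}: 590.
Adding Upton: each fleet base re-picks its cheapest; new service cost 364, saving 226.
Extra fixed cost: 347. Net change = 347 − 226 = 121.
(Totals: 854 → 975.)

No — net change +121 (cost rises by 121).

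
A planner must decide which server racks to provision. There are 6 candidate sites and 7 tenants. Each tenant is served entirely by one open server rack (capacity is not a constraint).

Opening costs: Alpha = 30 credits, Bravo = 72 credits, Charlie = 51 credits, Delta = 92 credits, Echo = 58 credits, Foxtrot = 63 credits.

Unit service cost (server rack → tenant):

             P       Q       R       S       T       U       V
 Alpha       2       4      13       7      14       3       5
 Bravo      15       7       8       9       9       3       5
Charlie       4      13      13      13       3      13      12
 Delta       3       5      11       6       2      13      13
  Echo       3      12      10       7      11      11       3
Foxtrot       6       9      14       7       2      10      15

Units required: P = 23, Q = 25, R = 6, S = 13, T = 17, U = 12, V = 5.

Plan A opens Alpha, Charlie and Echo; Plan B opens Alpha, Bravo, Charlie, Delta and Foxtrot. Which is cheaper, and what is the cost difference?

Plan A is cheaper by 137.

Plan A: {Alpha, Charlie, Echo}: P→Alpha 2·23=46, Q→Alpha 4·25=100, R→Echo 10·6=60, S→Alpha 7·13=91, T→Charlie 3·17=51, U→Alpha 3·12=36, V→Echo 3·5=15. Service 399; fixed 139; total 538.
Plan B: {Alpha, Bravo, Charlie, Delta, Foxtrot}: P→Alpha 2·23=46, Q→Alpha 4·25=100, R→Bravo 8·6=48, S→Delta 6·13=78, T→Delta 2·17=34, U→Alpha 3·12=36, V→Alpha 5·5=25. Service 367; fixed 308; total 675.
Difference: |538 − 675| = 137.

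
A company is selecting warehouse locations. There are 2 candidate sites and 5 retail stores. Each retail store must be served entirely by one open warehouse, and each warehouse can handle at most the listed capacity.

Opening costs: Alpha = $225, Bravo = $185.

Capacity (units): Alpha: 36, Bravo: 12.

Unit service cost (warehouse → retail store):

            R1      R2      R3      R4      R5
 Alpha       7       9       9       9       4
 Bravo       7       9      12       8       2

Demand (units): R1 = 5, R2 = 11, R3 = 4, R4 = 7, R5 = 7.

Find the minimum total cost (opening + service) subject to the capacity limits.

Open {Alpha}: R1→Alpha 7·5=35, R2→Alpha 9·11=99, R3→Alpha 9·4=36, R4→Alpha 9·7=63, R5→Alpha 4·7=28.
Loads: Alpha carries 34/36. Service 261; fixed 225; total 486.
Next best feasible plan costs 657.

Minimum total cost: 486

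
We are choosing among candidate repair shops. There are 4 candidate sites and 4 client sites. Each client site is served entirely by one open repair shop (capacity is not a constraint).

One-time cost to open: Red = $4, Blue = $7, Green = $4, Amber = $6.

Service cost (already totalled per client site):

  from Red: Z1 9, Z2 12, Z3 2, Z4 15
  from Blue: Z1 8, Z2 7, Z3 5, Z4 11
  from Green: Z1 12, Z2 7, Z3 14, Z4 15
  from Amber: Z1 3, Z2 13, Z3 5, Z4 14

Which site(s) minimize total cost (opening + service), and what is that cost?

Open Blue only; minimum total cost 38.

For any fixed open set, each client site goes to its cheapest open site; total = fixed + service.
{Blue}: Z1→Blue 8, Z2→Blue 7, Z3→Blue 5, Z4→Blue 11. Service 31; fixed 7; total 38.
{Red, Blue}: service 28 + fixed 11 = 39
{Blue, Amber}: service 26 + fixed 13 = 39
{Red, Blue, Green, Amber}: service 23 + fixed 21 = 44
(All 15 nonempty subsets were checked; Blue only is lowest.)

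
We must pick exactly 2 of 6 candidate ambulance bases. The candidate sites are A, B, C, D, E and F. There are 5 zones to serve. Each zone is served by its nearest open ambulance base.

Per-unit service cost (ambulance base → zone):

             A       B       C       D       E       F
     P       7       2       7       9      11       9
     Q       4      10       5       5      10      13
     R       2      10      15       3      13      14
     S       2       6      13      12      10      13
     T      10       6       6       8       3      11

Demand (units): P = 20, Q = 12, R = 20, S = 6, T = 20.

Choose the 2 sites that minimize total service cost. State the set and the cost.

With exactly 2 open, each zone uses its cheapest among the chosen.
{A, B}: P→B 2·20=40, Q→A 4·12=48, R→A 2·20=40, S→A 2·6=12, T→B 6·20=120. Service cost 260.
{A, E}: service cost 300
{B, D}: service cost 316
Among all 15 size-2 choices, {A, B} is lowest.

Choose A and B; total service cost 260.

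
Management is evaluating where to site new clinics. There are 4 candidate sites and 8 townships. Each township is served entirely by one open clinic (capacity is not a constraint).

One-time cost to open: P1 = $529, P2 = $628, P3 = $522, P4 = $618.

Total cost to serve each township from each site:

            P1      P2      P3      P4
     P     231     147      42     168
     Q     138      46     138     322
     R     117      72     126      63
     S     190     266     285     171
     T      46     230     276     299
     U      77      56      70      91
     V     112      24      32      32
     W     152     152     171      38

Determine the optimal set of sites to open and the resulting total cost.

For any fixed open set, each township goes to its cheapest open site; total = fixed + service.
{P1}: P→P1 231, Q→P1 138, R→P1 117, S→P1 190, T→P1 46, U→P1 77, V→P1 112, W→P1 152. Service 1063; fixed 529; total 1592.
{P2}: service 993 + fixed 628 = 1621
{P3}: P→P3 42, Q→P3 138, R→P3 126, S→P3 285, T→P3 276, U→P3 70, V→P3 32, W→P3 171. Service 1140; fixed 522; total 1662.
{P1, P2, P3, P4}: service 486 + fixed 2297 = 2783
No other subset beats 1592.

Open P1 only; minimum total cost 1592.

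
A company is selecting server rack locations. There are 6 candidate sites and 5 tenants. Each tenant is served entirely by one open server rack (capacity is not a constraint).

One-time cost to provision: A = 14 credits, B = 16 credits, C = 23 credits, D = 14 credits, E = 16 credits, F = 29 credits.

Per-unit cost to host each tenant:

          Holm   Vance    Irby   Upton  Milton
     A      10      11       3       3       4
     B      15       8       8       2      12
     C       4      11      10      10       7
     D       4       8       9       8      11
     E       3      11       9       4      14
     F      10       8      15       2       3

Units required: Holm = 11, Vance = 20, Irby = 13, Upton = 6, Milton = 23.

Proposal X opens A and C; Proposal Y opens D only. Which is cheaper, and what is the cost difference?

Proposal X is cheaper by 186.

Proposal X: {A, C}: Holm→C 4·11=44, Vance→A 11·20=220, Irby→A 3·13=39, Upton→A 3·6=18, Milton→A 4·23=92. Service 413; fixed 37; total 450.
Proposal Y: {D}: Holm→D 4·11=44, Vance→D 8·20=160, Irby→D 9·13=117, Upton→D 8·6=48, Milton→D 11·23=253. Service 622; fixed 14; total 636.
Difference: |450 − 636| = 186.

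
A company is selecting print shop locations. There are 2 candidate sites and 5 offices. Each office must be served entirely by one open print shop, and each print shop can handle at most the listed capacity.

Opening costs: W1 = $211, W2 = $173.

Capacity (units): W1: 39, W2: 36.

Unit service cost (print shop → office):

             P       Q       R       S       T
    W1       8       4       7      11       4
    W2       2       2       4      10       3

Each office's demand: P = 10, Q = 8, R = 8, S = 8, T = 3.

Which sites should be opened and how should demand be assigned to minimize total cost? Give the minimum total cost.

Open {W1}: P→W1 8·10=80, Q→W1 4·8=32, R→W1 7·8=56, S→W1 11·8=88, T→W1 4·3=12.
Loads: W1 carries 37/39. Service 268; fixed 211; total 479.
Next best feasible plan costs 544.

Minimum total cost: 479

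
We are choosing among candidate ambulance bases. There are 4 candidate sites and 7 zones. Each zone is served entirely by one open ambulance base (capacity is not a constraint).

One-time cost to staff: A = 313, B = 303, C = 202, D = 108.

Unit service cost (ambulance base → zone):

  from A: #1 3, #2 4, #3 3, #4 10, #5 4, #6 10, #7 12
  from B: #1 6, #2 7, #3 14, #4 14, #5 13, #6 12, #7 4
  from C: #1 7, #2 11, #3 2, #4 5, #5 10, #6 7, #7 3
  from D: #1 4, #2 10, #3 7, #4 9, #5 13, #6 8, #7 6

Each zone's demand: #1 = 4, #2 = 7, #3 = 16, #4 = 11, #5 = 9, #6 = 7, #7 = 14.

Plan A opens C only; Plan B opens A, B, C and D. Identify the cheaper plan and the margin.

Plan A: {C}: #1→C 7·4=28, #2→C 11·7=77, #3→C 2·16=32, #4→C 5·11=55, #5→C 10·9=90, #6→C 7·7=49, #7→C 3·14=42. Service 373; fixed 202; total 575.
Plan B: {A, B, C, D}: #1→A 3·4=12, #2→A 4·7=28, #3→C 2·16=32, #4→C 5·11=55, #5→A 4·9=36, #6→C 7·7=49, #7→C 3·14=42. Service 254; fixed 926; total 1180.
Difference: |575 − 1180| = 605.

Plan A is cheaper by 605.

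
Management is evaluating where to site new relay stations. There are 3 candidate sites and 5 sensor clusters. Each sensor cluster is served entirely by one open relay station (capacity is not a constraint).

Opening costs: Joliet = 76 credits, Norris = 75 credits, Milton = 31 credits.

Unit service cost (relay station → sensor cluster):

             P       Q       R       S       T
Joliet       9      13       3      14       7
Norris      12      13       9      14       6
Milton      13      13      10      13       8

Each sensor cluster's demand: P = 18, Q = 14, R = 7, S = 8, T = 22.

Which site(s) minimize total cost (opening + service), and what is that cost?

Open Joliet only; minimum total cost 707.

For any fixed open set, each sensor cluster goes to its cheapest open site; total = fixed + service.
{Joliet}: P→Joliet 9·18=162, Q→Joliet 13·14=182, R→Joliet 3·7=21, S→Joliet 14·8=112, T→Joliet 7·22=154. Service 631; fixed 76; total 707.
{Joliet, Milton}: service 623 + fixed 107 = 730
{Joliet, Norris}: service 609 + fixed 151 = 760
{Joliet, Norris, Milton}: service 601 + fixed 182 = 783
No other subset beats 707.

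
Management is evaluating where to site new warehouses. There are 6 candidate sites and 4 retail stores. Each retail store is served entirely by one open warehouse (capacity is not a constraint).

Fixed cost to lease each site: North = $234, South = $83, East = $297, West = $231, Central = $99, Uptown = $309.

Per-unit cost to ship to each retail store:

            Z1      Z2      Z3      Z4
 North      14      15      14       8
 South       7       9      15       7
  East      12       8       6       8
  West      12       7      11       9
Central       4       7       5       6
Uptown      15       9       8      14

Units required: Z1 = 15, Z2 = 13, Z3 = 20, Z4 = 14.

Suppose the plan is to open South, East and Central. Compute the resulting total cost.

Each retail store is assigned to its cheapest site among the open ones.
{South, East, Central}: Z1→Central 4·15=60, Z2→Central 7·13=91, Z3→Central 5·20=100, Z4→Central 6·14=84. Service 335; fixed 479; total 814.

Total cost: 814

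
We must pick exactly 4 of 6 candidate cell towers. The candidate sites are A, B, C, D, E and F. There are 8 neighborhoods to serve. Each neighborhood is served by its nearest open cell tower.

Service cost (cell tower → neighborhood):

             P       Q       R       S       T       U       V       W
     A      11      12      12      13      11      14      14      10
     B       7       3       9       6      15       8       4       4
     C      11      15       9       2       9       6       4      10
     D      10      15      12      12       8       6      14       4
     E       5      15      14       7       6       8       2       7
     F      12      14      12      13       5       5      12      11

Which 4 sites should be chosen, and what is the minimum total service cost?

With exactly 4 open, each neighborhood uses its cheapest among the chosen.
{B, C, E, F}: P→E 5, Q→B 3, R→B 9, S→C 2, T→F 5, U→F 5, V→E 2, W→B 4. Service cost 35.
{A, B, C, E}: service cost 37
{B, C, D, E}: service cost 37
Among all 15 size-4 choices, {B, C, E, F} is lowest.

Choose B, C, E and F; total service cost 35.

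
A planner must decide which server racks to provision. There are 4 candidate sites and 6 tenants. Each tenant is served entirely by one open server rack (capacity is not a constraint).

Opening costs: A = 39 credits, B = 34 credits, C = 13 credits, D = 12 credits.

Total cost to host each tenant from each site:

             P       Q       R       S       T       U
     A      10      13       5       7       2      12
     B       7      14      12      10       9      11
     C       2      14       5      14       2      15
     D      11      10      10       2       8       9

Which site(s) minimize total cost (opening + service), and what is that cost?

Open C and D; minimum total cost 55.

For any fixed open set, each tenant goes to its cheapest open site; total = fixed + service.
{C, D}: P→C 2, Q→D 10, R→C 5, S→D 2, T→C 2, U→D 9. Service 30; fixed 25; total 55.
{D}: P→D 11, Q→D 10, R→D 10, S→D 2, T→D 8, U→D 9. Service 50; fixed 12; total 62.
{C}: P→C 2, Q→C 14, R→C 5, S→C 14, T→C 2, U→C 15. Service 52; fixed 13; total 65.
{A, B, C, D}: P→C 2, Q→D 10, R→A 5, S→D 2, T→A 2, U→D 9. Service 30; fixed 98; total 128.
No other subset beats 55.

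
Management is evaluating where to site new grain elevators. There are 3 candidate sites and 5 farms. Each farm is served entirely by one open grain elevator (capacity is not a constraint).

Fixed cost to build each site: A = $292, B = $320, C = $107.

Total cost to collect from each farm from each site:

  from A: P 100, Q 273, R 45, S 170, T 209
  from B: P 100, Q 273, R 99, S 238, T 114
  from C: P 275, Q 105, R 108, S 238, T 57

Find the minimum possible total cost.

Minimum total cost: 876

For any fixed open set, each farm goes to its cheapest open site; total = fixed + service.
{A, C}: P→A 100, Q→C 105, R→A 45, S→A 170, T→C 57. Service 477; fixed 399; total 876.
{C}: service 783 + fixed 107 = 890
{B, C}: P→B 100, Q→C 105, R→B 99, S→B 238, T→C 57. Service 599; fixed 427; total 1026.
{A, B, C}: P→A 100, Q→C 105, R→A 45, S→A 170, T→C 57. Service 477; fixed 719; total 1196.
(All 7 nonempty subsets were checked; A and C is lowest.)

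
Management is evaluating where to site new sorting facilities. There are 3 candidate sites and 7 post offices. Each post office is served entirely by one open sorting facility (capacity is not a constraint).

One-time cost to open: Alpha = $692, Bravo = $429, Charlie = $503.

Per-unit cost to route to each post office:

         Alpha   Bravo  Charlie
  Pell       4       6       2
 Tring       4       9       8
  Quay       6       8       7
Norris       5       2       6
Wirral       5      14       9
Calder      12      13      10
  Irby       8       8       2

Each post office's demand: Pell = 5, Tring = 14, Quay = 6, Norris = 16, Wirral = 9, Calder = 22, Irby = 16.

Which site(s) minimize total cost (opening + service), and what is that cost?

For any fixed open set, each post office goes to its cheapest open site; total = fixed + service.
{Charlie}: Pell→Charlie 2·5=10, Tring→Charlie 8·14=112, Quay→Charlie 7·6=42, Norris→Charlie 6·16=96, Wirral→Charlie 9·9=81, Calder→Charlie 10·22=220, Irby→Charlie 2·16=32. Service 593; fixed 503; total 1096.
{Bravo}: Pell→Bravo 6·5=30, Tring→Bravo 9·14=126, Quay→Bravo 8·6=48, Norris→Bravo 2·16=32, Wirral→Bravo 14·9=126, Calder→Bravo 13·22=286, Irby→Bravo 8·16=128. Service 776; fixed 429; total 1205.
{Alpha}: Pell→Alpha 4·5=20, Tring→Alpha 4·14=56, Quay→Alpha 6·6=36, Norris→Alpha 5·16=80, Wirral→Alpha 5·9=45, Calder→Alpha 12·22=264, Irby→Alpha 8·16=128. Service 629; fixed 692; total 1321.
{Alpha, Bravo, Charlie}: service 431 + fixed 1624 = 2055
No other subset beats 1096.

Open Charlie only; minimum total cost 1096.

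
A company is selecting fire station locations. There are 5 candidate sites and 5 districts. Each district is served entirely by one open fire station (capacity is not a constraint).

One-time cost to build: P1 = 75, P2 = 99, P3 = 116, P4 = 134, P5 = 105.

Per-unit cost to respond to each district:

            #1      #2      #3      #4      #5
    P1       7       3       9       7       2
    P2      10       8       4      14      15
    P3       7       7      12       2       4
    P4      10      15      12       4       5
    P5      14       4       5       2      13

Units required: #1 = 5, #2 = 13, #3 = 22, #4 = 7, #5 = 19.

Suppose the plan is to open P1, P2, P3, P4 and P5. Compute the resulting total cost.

Each district is assigned to its cheapest site among the open ones.
{P1, P2, P3, P4, P5}: #1→P1 7·5=35, #2→P1 3·13=39, #3→P2 4·22=88, #4→P3 2·7=14, #5→P1 2·19=38. Service 214; fixed 529; total 743.

Total cost: 743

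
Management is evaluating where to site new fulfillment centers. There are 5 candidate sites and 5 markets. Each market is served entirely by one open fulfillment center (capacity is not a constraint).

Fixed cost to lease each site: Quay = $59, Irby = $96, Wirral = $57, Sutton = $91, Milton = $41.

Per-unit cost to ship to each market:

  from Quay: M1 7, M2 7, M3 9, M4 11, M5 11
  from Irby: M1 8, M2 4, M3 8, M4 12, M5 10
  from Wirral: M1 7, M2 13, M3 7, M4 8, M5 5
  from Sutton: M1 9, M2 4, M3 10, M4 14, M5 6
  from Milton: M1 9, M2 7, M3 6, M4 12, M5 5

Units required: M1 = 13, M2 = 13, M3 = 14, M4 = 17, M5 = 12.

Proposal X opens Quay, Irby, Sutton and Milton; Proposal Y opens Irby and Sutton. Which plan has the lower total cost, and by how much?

Proposal X: {Quay, Irby, Sutton, Milton}: M1→Quay 7·13=91, M2→Irby 4·13=52, M3→Milton 6·14=84, M4→Quay 11·17=187, M5→Milton 5·12=60. Service 474; fixed 287; total 761.
Proposal Y: {Irby, Sutton}: M1→Irby 8·13=104, M2→Irby 4·13=52, M3→Irby 8·14=112, M4→Irby 12·17=204, M5→Sutton 6·12=72. Service 544; fixed 187; total 731.
Difference: |761 − 731| = 30.

Proposal Y is cheaper by 30.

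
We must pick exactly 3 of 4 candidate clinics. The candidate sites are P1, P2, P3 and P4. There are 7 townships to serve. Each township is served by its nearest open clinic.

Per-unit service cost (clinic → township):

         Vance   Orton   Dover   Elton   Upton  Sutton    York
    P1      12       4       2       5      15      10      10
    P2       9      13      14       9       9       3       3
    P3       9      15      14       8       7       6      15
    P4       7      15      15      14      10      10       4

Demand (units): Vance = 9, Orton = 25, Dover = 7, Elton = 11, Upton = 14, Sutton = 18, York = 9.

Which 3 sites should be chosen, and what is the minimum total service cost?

With exactly 3 open, each township uses its cheapest among the chosen.
{P1, P2, P3}: Vance→P2 9·9=81, Orton→P1 4·25=100, Dover→P1 2·7=14, Elton→P1 5·11=55, Upton→P3 7·14=98, Sutton→P2 3·18=54, York→P2 3·9=27. Service cost 429.
{P1, P2, P4}: service cost 439
{P1, P3, P4}: service cost 474
Among all 4 size-3 choices, {P1, P2, P3} is lowest.

Choose P1, P2 and P3; total service cost 429.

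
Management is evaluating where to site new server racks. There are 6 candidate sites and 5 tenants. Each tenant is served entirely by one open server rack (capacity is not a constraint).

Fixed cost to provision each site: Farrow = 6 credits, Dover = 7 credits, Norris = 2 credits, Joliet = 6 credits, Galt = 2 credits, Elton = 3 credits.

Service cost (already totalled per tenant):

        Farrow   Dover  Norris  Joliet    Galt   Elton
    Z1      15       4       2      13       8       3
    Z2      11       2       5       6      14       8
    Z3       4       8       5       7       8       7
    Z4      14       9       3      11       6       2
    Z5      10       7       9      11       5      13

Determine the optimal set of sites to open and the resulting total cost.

For any fixed open set, each tenant goes to its cheapest open site; total = fixed + service.
{Norris, Galt}: Z1→Norris 2, Z2→Norris 5, Z3→Norris 5, Z4→Norris 3, Z5→Galt 5. Service 20; fixed 4; total 24.
{Norris}: service 24 + fixed 2 = 26
{Norris, Galt, Elton}: Z1→Norris 2, Z2→Norris 5, Z3→Norris 5, Z4→Elton 2, Z5→Galt 5. Service 19; fixed 7; total 26.
{Farrow, Dover, Norris, Joliet, Galt, Elton}: service 15 + fixed 26 = 41
No other subset beats 24.

Open Norris and Galt; minimum total cost 24.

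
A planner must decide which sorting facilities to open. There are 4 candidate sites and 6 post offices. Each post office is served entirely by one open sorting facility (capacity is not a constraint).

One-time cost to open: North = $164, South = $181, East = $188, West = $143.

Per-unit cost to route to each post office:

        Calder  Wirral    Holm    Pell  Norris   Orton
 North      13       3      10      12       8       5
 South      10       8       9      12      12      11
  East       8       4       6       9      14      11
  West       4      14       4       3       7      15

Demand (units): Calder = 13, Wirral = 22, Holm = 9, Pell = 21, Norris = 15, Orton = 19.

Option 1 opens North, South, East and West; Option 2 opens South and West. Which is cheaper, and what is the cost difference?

Option 1: {North, South, East, West}: Calder→West 4·13=52, Wirral→North 3·22=66, Holm→West 4·9=36, Pell→West 3·21=63, Norris→West 7·15=105, Orton→North 5·19=95. Service 417; fixed 676; total 1093.
Option 2: {South, West}: Calder→West 4·13=52, Wirral→South 8·22=176, Holm→West 4·9=36, Pell→West 3·21=63, Norris→West 7·15=105, Orton→South 11·19=209. Service 641; fixed 324; total 965.
Difference: |1093 − 965| = 128.

Option 2 is cheaper by 128.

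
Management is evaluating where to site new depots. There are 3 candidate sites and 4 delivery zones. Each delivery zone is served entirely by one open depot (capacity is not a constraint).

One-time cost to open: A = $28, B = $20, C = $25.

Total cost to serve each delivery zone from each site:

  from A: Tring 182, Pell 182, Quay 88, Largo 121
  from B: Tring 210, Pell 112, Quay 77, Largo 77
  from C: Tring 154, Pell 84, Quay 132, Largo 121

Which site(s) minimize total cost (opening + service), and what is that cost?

For any fixed open set, each delivery zone goes to its cheapest open site; total = fixed + service.
{B, C}: Tring→C 154, Pell→C 84, Quay→B 77, Largo→B 77. Service 392; fixed 45; total 437.
{A, B, C}: service 392 + fixed 73 = 465
{A, B}: service 448 + fixed 48 = 496
{B}: service 476 + fixed 20 = 496
No other subset beats 437.

Open B and C; minimum total cost 437.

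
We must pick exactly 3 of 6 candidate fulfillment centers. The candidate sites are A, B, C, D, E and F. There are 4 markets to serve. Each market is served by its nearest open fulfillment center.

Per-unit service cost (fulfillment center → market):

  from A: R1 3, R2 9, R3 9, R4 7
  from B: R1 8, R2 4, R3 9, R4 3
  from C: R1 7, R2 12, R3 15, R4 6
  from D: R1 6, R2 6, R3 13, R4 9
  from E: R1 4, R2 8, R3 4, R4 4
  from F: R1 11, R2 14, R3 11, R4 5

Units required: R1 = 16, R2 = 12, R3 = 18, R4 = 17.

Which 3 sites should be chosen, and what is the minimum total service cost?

Choose A, B and E; total service cost 219.

With exactly 3 open, each market uses its cheapest among the chosen.
{A, B, E}: R1→A 3·16=48, R2→B 4·12=48, R3→E 4·18=72, R4→B 3·17=51. Service cost 219.
{B, C, E}: service cost 235
{B, D, E}: service cost 235
Among all 20 size-3 choices, {A, B, E} is lowest.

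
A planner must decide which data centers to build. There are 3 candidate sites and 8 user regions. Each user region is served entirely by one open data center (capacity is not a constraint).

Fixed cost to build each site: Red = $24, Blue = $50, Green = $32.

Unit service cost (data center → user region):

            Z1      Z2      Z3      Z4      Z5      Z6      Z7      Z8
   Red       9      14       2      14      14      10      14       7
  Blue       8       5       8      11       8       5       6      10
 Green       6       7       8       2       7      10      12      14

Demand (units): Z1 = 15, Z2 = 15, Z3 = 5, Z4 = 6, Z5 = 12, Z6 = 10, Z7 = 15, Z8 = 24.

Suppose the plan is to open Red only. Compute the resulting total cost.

Each user region is assigned to its cheapest site among the open ones.
{Red}: Z1→Red 9·15=135, Z2→Red 14·15=210, Z3→Red 2·5=10, Z4→Red 14·6=84, Z5→Red 14·12=168, Z6→Red 10·10=100, Z7→Red 14·15=210, Z8→Red 7·24=168. Service 1085; fixed 24; total 1109.

Total cost: 1109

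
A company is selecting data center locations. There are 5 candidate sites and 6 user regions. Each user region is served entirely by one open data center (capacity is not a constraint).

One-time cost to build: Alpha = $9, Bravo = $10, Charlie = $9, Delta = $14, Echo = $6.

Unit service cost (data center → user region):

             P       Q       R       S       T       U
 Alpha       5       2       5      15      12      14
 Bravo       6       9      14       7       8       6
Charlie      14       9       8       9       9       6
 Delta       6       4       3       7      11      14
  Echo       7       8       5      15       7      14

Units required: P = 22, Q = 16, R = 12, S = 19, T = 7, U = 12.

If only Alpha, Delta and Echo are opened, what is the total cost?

Total cost: 557

Each user region is assigned to its cheapest site among the open ones.
{Alpha, Delta, Echo}: P→Alpha 5·22=110, Q→Alpha 2·16=32, R→Delta 3·12=36, S→Delta 7·19=133, T→Echo 7·7=49, U→Alpha 14·12=168. Service 528; fixed 29; total 557.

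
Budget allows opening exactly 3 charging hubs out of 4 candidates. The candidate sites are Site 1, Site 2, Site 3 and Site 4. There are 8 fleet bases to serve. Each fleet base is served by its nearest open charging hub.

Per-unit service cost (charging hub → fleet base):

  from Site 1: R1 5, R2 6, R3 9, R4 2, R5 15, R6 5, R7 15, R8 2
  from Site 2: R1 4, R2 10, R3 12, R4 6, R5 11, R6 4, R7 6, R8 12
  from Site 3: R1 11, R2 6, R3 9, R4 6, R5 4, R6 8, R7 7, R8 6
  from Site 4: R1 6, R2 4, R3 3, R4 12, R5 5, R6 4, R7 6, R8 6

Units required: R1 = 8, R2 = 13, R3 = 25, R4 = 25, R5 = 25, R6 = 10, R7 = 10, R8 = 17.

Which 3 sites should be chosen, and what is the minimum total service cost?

Choose Site 1, Site 3 and Site 4; total service cost 451.

With exactly 3 open, each fleet base uses its cheapest among the chosen.
{Site 1, Site 3, Site 4}: R1→Site 1 5·8=40, R2→Site 4 4·13=52, R3→Site 4 3·25=75, R4→Site 1 2·25=50, R5→Site 3 4·25=100, R6→Site 4 4·10=40, R7→Site 4 6·10=60, R8→Site 1 2·17=34. Service cost 451.
{Site 1, Site 2, Site 4}: service cost 468
{Site 2, Site 3, Site 4}: service cost 611
Among all 4 size-3 choices, {Site 1, Site 3, Site 4} is lowest.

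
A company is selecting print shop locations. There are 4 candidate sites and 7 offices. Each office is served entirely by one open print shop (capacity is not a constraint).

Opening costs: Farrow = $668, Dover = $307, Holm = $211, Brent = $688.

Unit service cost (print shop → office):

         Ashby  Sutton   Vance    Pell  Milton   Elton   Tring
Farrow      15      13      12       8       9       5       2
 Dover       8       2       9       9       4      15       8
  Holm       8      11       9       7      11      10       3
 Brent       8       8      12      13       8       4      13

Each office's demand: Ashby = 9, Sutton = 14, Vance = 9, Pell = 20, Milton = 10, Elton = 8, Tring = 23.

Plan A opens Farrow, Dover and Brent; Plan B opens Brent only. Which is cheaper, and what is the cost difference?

Plan B is cheaper by 471.

Plan A: {Farrow, Dover, Brent}: Ashby→Dover 8·9=72, Sutton→Dover 2·14=28, Vance→Dover 9·9=81, Pell→Farrow 8·20=160, Milton→Dover 4·10=40, Elton→Brent 4·8=32, Tring→Farrow 2·23=46. Service 459; fixed 1663; total 2122.
Plan B: {Brent}: Ashby→Brent 8·9=72, Sutton→Brent 8·14=112, Vance→Brent 12·9=108, Pell→Brent 13·20=260, Milton→Brent 8·10=80, Elton→Brent 4·8=32, Tring→Brent 13·23=299. Service 963; fixed 688; total 1651.
Difference: |2122 − 1651| = 471.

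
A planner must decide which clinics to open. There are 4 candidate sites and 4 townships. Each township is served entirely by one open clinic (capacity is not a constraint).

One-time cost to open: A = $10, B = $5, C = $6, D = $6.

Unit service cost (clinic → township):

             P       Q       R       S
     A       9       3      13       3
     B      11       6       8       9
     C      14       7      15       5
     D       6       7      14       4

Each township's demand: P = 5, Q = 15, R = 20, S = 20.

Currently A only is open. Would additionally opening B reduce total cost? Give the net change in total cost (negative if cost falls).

Current service cost with {A}: 410.
Adding B: each township re-picks its cheapest; new service cost 310, saving 100.
Extra fixed cost: 5. Net change = 5 − 100 = -95.
(Totals: 420 → 325.)

Yes — net change −95 (cost falls by 95).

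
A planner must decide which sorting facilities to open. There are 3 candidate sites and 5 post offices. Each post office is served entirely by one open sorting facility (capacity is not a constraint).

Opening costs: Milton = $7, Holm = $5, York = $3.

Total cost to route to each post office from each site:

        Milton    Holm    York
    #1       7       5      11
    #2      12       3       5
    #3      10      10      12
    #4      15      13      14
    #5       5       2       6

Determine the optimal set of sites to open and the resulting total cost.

For any fixed open set, each post office goes to its cheapest open site; total = fixed + service.
{Holm}: #1→Holm 5, #2→Holm 3, #3→Holm 10, #4→Holm 13, #5→Holm 2. Service 33; fixed 5; total 38.
{Holm, York}: #1→Holm 5, #2→Holm 3, #3→Holm 10, #4→Holm 13, #5→Holm 2. Service 33; fixed 8; total 41.
{Milton, Holm}: #1→Holm 5, #2→Holm 3, #3→Milton 10, #4→Holm 13, #5→Holm 2. Service 33; fixed 12; total 45.
{Milton, Holm, York}: service 33 + fixed 15 = 48
No other subset beats 38.

Open Holm only; minimum total cost 38.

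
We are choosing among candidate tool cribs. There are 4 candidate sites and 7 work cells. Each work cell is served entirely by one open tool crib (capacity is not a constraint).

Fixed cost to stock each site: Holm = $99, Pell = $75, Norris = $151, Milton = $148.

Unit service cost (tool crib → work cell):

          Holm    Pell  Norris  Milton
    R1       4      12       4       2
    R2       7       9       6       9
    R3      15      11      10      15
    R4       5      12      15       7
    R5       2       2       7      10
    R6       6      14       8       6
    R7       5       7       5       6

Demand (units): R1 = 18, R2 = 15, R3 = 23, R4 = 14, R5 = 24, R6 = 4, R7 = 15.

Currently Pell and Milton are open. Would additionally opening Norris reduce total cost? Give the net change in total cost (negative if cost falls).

Current service cost with {Pell, Milton}: 684.
Adding Norris: each work cell re-picks its cheapest; new service cost 601, saving 83.
Extra fixed cost: 151. Net change = 151 − 83 = 68.
(Totals: 907 → 975.)

No — net change +68 (cost rises by 68).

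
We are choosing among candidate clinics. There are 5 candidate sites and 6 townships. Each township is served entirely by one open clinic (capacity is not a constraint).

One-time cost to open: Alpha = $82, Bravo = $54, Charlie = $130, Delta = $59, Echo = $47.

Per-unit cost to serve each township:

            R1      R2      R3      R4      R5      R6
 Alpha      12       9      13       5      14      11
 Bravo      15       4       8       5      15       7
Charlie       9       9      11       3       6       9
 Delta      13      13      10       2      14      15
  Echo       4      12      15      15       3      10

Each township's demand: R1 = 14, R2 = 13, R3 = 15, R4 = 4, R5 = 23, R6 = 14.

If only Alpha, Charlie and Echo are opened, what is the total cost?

Each township is assigned to its cheapest site among the open ones.
{Alpha, Charlie, Echo}: R1→Echo 4·14=56, R2→Alpha 9·13=117, R3→Charlie 11·15=165, R4→Charlie 3·4=12, R5→Echo 3·23=69, R6→Charlie 9·14=126. Service 545; fixed 259; total 804.

Total cost: 804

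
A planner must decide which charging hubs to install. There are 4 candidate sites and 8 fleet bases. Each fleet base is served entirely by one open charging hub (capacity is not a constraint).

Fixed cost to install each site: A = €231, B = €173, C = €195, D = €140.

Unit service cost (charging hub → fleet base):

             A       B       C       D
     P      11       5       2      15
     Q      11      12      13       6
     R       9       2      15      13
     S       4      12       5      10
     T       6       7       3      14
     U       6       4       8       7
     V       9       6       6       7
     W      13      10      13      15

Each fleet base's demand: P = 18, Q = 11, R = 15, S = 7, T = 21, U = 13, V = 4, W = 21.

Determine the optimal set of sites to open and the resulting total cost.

For any fixed open set, each fleet base goes to its cheapest open site; total = fixed + service.
{B}: P→B 5·18=90, Q→B 12·11=132, R→B 2·15=30, S→B 12·7=84, T→B 7·21=147, U→B 4·13=52, V→B 6·4=24, W→B 10·21=210. Service 769; fixed 173; total 942.
{B, C}: service 582 + fixed 368 = 950
{B, D}: service 689 + fixed 313 = 1002
{A, B, C, D}: service 509 + fixed 739 = 1248
No other subset beats 942.

Open B only; minimum total cost 942.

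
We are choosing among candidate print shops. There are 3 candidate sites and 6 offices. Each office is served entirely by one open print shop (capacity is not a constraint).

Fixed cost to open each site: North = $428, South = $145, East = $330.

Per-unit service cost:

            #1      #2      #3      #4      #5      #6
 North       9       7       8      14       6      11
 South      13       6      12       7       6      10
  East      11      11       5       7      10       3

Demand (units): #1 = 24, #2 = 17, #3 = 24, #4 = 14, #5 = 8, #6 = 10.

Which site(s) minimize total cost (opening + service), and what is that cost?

Open South only; minimum total cost 1093.

For any fixed open set, each office goes to its cheapest open site; total = fixed + service.
{South}: #1→South 13·24=312, #2→South 6·17=102, #3→South 12·24=288, #4→South 7·14=98, #5→South 6·8=48, #6→South 10·10=100. Service 948; fixed 145; total 1093.
{East}: service 779 + fixed 330 = 1109
{South, East}: service 662 + fixed 475 = 1137
{North, South, East}: #1→North 9·24=216, #2→South 6·17=102, #3→East 5·24=120, #4→South 7·14=98, #5→North 6·8=48, #6→East 3·10=30. Service 614; fixed 903; total 1517.
No other subset beats 1093.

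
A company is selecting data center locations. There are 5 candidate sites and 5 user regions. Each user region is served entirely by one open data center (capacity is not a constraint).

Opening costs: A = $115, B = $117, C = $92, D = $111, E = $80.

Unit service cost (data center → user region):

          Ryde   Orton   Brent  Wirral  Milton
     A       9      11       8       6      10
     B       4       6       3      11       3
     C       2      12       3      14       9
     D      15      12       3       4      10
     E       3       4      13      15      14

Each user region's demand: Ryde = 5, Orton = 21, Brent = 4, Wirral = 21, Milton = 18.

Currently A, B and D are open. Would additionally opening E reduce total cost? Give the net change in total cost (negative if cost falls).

No — net change +33 (cost rises by 33).

Current service cost with {A, B, D}: 296.
Adding E: each user region re-picks its cheapest; new service cost 249, saving 47.
Extra fixed cost: 80. Net change = 80 − 47 = 33.
(Totals: 639 → 672.)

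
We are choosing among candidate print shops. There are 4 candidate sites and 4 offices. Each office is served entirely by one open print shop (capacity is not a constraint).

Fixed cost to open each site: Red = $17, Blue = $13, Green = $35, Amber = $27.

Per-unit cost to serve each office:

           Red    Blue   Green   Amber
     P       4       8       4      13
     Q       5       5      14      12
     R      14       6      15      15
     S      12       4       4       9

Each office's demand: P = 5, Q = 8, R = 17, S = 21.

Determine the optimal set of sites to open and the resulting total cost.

Open Red and Blue; minimum total cost 276.

For any fixed open set, each office goes to its cheapest open site; total = fixed + service.
{Red, Blue}: P→Red 4·5=20, Q→Red 5·8=40, R→Blue 6·17=102, S→Blue 4·21=84. Service 246; fixed 30; total 276.
{Blue}: service 266 + fixed 13 = 279
{Blue, Green}: service 246 + fixed 48 = 294
{Red, Blue, Green, Amber}: service 246 + fixed 92 = 338
No other subset beats 276.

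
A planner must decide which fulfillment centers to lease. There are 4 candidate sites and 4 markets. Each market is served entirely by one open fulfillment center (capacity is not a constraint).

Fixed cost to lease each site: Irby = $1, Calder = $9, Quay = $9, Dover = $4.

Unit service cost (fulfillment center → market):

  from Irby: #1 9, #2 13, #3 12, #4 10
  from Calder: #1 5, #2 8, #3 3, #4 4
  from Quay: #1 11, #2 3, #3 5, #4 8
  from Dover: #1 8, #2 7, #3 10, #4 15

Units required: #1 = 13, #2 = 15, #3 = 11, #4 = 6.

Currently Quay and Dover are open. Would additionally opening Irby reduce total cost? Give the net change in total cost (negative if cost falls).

Current service cost with {Quay, Dover}: 252.
Adding Irby: each market re-picks its cheapest; new service cost 252, saving 0.
Extra fixed cost: 1. Net change = 1 − 0 = 1.
(Totals: 265 → 266.)

No — net change +1 (cost rises by 1).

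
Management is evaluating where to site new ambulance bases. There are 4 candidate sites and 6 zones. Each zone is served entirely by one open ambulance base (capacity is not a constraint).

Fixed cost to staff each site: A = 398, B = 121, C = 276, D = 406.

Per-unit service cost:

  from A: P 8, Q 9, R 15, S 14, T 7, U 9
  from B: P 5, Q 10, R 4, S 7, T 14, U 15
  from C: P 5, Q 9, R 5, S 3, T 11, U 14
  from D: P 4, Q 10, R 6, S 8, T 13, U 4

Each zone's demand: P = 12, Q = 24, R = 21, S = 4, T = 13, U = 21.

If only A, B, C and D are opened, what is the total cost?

Total cost: 1736

Each zone is assigned to its cheapest site among the open ones.
{A, B, C, D}: P→D 4·12=48, Q→A 9·24=216, R→B 4·21=84, S→C 3·4=12, T→A 7·13=91, U→D 4·21=84. Service 535; fixed 1201; total 1736.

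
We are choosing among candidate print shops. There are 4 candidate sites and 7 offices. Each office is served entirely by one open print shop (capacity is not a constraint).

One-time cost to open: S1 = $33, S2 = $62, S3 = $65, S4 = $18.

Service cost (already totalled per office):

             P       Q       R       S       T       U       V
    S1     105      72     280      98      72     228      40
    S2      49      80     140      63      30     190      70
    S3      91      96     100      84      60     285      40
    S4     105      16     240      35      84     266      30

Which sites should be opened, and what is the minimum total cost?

Open S2 and S4; minimum total cost 570.

For any fixed open set, each office goes to its cheapest open site; total = fixed + service.
{S2, S4}: P→S2 49, Q→S4 16, R→S2 140, S→S4 35, T→S2 30, U→S2 190, V→S4 30. Service 490; fixed 80; total 570.
{S2, S3, S4}: service 450 + fixed 145 = 595
{S1, S2, S4}: service 490 + fixed 113 = 603
{S1, S2, S3, S4}: P→S2 49, Q→S4 16, R→S3 100, S→S4 35, T→S2 30, U→S2 190, V→S4 30. Service 450; fixed 178; total 628.
(All 15 nonempty subsets were checked; S2 and S4 is lowest.)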